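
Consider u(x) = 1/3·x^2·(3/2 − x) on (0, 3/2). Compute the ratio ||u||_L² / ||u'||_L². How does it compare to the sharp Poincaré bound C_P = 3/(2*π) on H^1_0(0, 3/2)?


||u||_L² / ||u'||_L² = 3*sqrt(14)/28 < C_P = 3/(2*π).

u(x) = 1/3·x^2·(3/2 − x), so u'(x) = x*(1 - x).
u(x) = 1/3·x^2·(3/2 − x) vanishes at x = 0 and x = 3/2, so u ∈ H^1_0(0, 3/2). Differentiate via the product rule and integrate the resulting polynomials term by term.
  ∫_0^3/2 u² dx = ∫_0^3/2 (x^6/9 - x^5/3 + x^4/4) dx. Term by term:
    ∫_0^3/2 x^6/9 dx = 243/896;  ∫_0^3/2 -x^5/3 dx = -81/128;  ∫_0^3/2 x^4/4 dx = 243/640.
  Sum: 243/896 − 81/128 + 243/640 = 81/4480.
  ∫_0^3/2 (u')² dx = ∫_0^3/2 (x^4 - 2*x^3 + x^2) dx. Term by term:
    ∫_0^3/2 x^4 dx = 243/160;  ∫_0^3/2 -2*x^3 dx = -81/32;  ∫_0^3/2 x^2 dx = 9/8.
  Sum: 243/160 − 81/32 + 9/8 = 9/80.
∫_0^3/2 u² dx = 81/4480, so ||u||_L² = 9*sqrt(70)/560.
∫_0^3/2 (u')² dx = 9/80, so ||u'||_L² = 3*sqrt(5)/20.
Ratio ||u||_L² / ||u'||_L² = 3*sqrt(14)/28.
Sharp Poincaré constant on H^1_0(0, 3/2) is C_P = L/π = 3/(2*π), achieved by sin(2*π/3·x).
A polynomial bump cannot attain the sharp Poincaré constant (only the first sine eigenfunction does), so the ratio is strictly less than C_P, consistent with ||u||_L² ≤ C_P ||u'||_L².


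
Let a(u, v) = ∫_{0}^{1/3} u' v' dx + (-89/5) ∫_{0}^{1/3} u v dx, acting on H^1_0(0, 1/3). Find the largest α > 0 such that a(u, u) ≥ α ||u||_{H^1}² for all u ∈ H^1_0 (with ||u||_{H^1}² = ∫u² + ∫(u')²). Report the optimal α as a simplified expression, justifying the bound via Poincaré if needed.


α = (-89 + 45*π^2)/(5*(1 + 9*π^2))

Coercivity of a(·,·) on H^1_0(0, 1/3) means a(u, u) ≥ α ||u||_{H^1}² for every u ∈ H^1_0.
The interval has length L = 1/3, and Poincaré/coercivity depend only on L. Here a(u, u) = ∫(u')² + (-89/5)·∫u².
Here c = -89/5 < 0 with |c| < (π/L)² = 9*π^2, so coercivity still holds. The condition a(u,u) ≥ α||u||_{H^1}² reads (1−α)∫(u')² ≥ (α−c)∫u². Any admissible α is ≤ 1 (rapidly oscillating u have ∫u²/∫(u')² → 0), and α = 1 would force 0 ≥ (1−c)∫u², impossible since c < 1; so 1−α > 0. By the sharp Poincaré inequality on H^1_0 of an interval of length L, ∫(u')² ≥ (π/L)²∫u² with equality for the first sine mode sin(π(x−x₀)/L) (x₀ the left endpoint), so the inequality holds for all u iff (1−α)(π/L)² ≥ α − c, i.e. α ≤ ((π/L)² + c)/((π/L)² + 1) = (1 + c(L/π)²)/(1 + (L/π)²). (Direct route, valid since c ≤ 0: Poincaré gives c∫u² ≥ c(L/π)²∫(u')², so a(u,u) ≥ (1 + c(L/π)²)∫(u')², while ||u||_{H^1}² ≤ (1 + (L/π)²)∫(u')²; dividing yields the same α.) With (π/L)² = 9*π^2 and c = -89/5, the largest admissible constant is α = ((π/L)² + c)/((π/L)² + 1).
Simplifying, α = (-89 + 45*π^2)/(5*(1 + 9*π^2)).


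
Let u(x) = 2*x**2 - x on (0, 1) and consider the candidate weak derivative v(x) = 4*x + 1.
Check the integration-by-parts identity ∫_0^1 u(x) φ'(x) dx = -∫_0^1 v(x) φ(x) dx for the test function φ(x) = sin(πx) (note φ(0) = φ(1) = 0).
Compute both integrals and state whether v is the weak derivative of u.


LHS = -2/π, RHS = -6/π. No, v is not the weak derivative of u.

u(x) = 2*x**2 - x, classical derivative u'(x) = 4*x - 1.
φ(x) = sin(πx), so φ'(x) = π*cos(π*x).
Note φ(0) = φ(1) = 0, so the boundary term u·φ vanishes.
LHS = ∫_0^1 u(x) φ'(x) dx = ∫_0^1 (2*π*x^2*cos(π*x) - π*x*cos(π*x)) dx. Term by term:
  ∫_0^1 -π*x*cos(π*x) dx = 2/π;  ∫_0^1 2*π*x^2*cos(π*x) dx = -4/π.
Sum: 2/π − 4/π = -2/π.
So LHS = -2/π.
∫_0^1 v(x) φ(x) dx = ∫_0^1 (4*x*sin(π*x) + sin(π*x)) dx. Term by term:
  ∫_0^1 4*x*sin(π*x) dx = 4/π;  ∫_0^1 sin(π*x) dx = 2/π.
Sum: 4/π + 2/π = 6/π.
So RHS = -∫_0^1 v(x) φ(x) dx = -6/π.
LHS − RHS = 4/π ≠ 0, so the identity fails.
(For a valid weak derivative the identity must hold for EVERY test function, in particular this one. The failure shows v is NOT the weak derivative of u.)
Correct weak derivative would be u'(x) = 4*x - 1.


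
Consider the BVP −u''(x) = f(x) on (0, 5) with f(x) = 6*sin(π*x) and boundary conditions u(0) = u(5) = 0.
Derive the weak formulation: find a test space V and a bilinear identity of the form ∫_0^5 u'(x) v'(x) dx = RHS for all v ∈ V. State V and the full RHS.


V = H^1_0(0, 5) (so v(0) = v(5) = 0); weak form: ∫_0^5 u'v' dx = ∫_0^5 (6*sin(π*x)) v dx for all v ∈ V.

Multiply both sides by a test function v and integrate from 0 to 5:
  ∫_0^5 −u''(x) v(x) dx = ∫_0^5 f(x) v(x) dx.
Integrate the LHS by parts once:
  ∫_0^5 −u'' v dx = −[u'(x) v(x)]_0^5 + ∫_0^5 u'(x) v'(x) dx.
Thus ∫_0^5 u'(x) v'(x) dx = ∫_0^5 f(x) v(x) dx + [u'(x) v(x)]_0^5.
Choose V so that boundary terms are either known or forced to vanish.
u is Dirichlet: u(0) = u(5) = 0. Let V = H^1_0(0, 5); then v(0) = v(5) = 0, and [u' v]_0^5 = 0.
Weak formulation: find u (satisfying any essential BC) such that ∫_0^5 u'(x) v'(x) dx = ∫_0^5 f v dx for all v ∈ V.
Substituting f(x) = 6*sin(π*x), the right-hand side is ∫_0^5 (6*sin(π*x)) v dx.


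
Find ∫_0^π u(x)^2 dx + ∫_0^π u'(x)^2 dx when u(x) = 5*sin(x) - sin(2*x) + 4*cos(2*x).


||u||_{H^1(0,π)}^2 = -400/3 + 135*π/2

u'(x) = -8*sin(2*x) + 5*cos(x) - 2*cos(2*x).
Expand u² and (u')² and integrate term by term on (0, π), using: for integers n ≥ 1, ∫_0^π sin²(nx) dx = ∫_0^π cos²(nx) dx = π/2; for n ≠ n', ∫_0^π sin(nx)sin(n'x) dx = ∫_0^π cos(nx)cos(n'x) dx = 0; and by product-to-sum, ∫_0^π sin(nx)cos(n'x) dx = ½∫_0^π [sin((n+n')x) + sin((n−n')x)] dx, which is 0 when n+n' is even and 2n/(n²−n'²) when n+n' is odd (it need not vanish on (0, π)).
  u² squared terms: (-1)²·∫sin(2x)² dx = 1·π/2 = π/2;  (4)²·∫cos(2x)² dx = 16·π/2 = 8*π;  (5)²·∫sin(x)² dx = 25·π/2 = 25*π/2.
  u² cross terms: 2·(-1)·(4)·∫sin(2x)·cos(2x) dx = -8·(0) = 0;  2·(-1)·(5)·∫sin(2x)·sin(x) dx = -10·(0) = 0;  2·(4)·(5)·∫cos(2x)·sin(x) dx = 40·(-2/3) = -80/3.
  So ∫_0^π u² dx = π/2 + 8*π + 25*π/2 + 0 + 0 − 80/3 = -80/3 + 21*π.
  (u')² squared terms: (-8)²·∫sin(2x)² dx = 64·π/2 = 32*π;  (-2)²·∫cos(2x)² dx = 4·π/2 = 2*π;  (5)²·∫cos(x)² dx = 25·π/2 = 25*π/2.
  (u')² cross terms: 2·(-8)·(-2)·∫sin(2x)·cos(2x) dx = 32·(0) = 0;  2·(-8)·(5)·∫sin(2x)·cos(x) dx = -80·(4/3) = -320/3;  2·(-2)·(5)·∫cos(2x)·cos(x) dx = -20·(0) = 0.
  So ∫_0^π (u')² dx = 32*π + 2*π + 25*π/2 + 0 − 320/3 + 0 = -320/3 + 93*π/2.
||u||_{H^1}^2 = (-80/3 + 21*π) + (-320/3 + 93*π/2) = -400/3 + 135*π/2.


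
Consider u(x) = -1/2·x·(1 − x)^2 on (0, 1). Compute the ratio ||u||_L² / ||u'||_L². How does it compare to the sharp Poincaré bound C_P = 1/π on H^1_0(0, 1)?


||u||_L² / ||u'||_L² = sqrt(14)/14 < C_P = 1/π.

u(x) = -1/2·x·(1 − x)^2, so u'(x) = (1 - 3*x)*(x - 1)/2.
u(x) = -1/2·x·(1 − x)^2 vanishes at x = 0 and x = 1, so u ∈ H^1_0(0, 1). Differentiate via the product rule and integrate the resulting polynomials term by term.
  ∫_0^1 u² dx = ∫_0^1 (x^6/4 - x^5 + 3*x^4/2 - x^3 + x^2/4) dx. Term by term:
    ∫_0^1 x^6/4 dx = 1/28;  ∫_0^1 -x^5 dx = -1/6;  ∫_0^1 3*x^4/2 dx = 3/10;
    ∫_0^1 -x^3 dx = -1/4;  ∫_0^1 x^2/4 dx = 1/12.
  Sum: 1/28 − 1/6 + 3/10 − 1/4 + 1/12 = 1/420.
  ∫_0^1 (u')² dx = ∫_0^1 (9*x^4/4 - 6*x^3 + 11*x^2/2 - 2*x + 1/4) dx. Term by term:
    ∫_0^1 9*x^4/4 dx = 9/20;  ∫_0^1 -6*x^3 dx = -3/2;  ∫_0^1 11*x^2/2 dx = 11/6;
    ∫_0^1 -2*x dx = -1;  ∫_0^1 1/4 dx = 1/4.
  Sum: 9/20 − 3/2 + 11/6 − 1 + 1/4 = 1/30.
∫_0^1 u² dx = 1/420, so ||u||_L² = sqrt(105)/210.
∫_0^1 (u')² dx = 1/30, so ||u'||_L² = sqrt(30)/30.
Ratio ||u||_L² / ||u'||_L² = sqrt(14)/14.
Sharp Poincaré constant on H^1_0(0, 1) is C_P = L/π = 1/π, achieved by sin(π·x).
A polynomial bump cannot attain the sharp Poincaré constant (only the first sine eigenfunction does), so the ratio is strictly less than C_P, consistent with ||u||_L² ≤ C_P ||u'||_L².


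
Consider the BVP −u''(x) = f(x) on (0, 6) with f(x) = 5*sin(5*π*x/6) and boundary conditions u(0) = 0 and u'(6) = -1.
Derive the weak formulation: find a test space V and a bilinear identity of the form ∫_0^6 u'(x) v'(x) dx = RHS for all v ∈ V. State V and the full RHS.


V = {v ∈ H^1(0, 6) : v(0) = 0} (test functions vanish at x = 0 where u is specified); weak form: ∫_0^6 u'v' dx = ∫_0^6 (5*sin(5*π*x/6)) v dx − v(6) for all v ∈ V.

Multiply both sides by a test function v and integrate from 0 to 6:
  ∫_0^6 −u''(x) v(x) dx = ∫_0^6 f(x) v(x) dx.
Integrate the LHS by parts once:
  ∫_0^6 −u'' v dx = −[u'(x) v(x)]_0^6 + ∫_0^6 u'(x) v'(x) dx.
Thus ∫_0^6 u'(x) v'(x) dx = ∫_0^6 f(x) v(x) dx + [u'(x) v(x)]_0^6.
Choose V so that boundary terms are either known or forced to vanish.
Mixed BC: u(0) = 0 (Dirichlet) and u'(6) = -1 (Neumann). Define V = {v ∈ H^1(0, 6) : v(0) = 0}. Then [u' v]_0^6 = u'(6)·v(6) − u'(0)·0 = − v(6).
Weak formulation: find u (satisfying any essential BC) such that ∫_0^6 u'(x) v'(x) dx = ∫_0^6 f v dx − v(6) for all v ∈ V (Dirichlet at 0 absorbed into V; Neumann datum at x = 6 contributes the boundary term).
Substituting f(x) = 5*sin(5*π*x/6), the right-hand side is ∫_0^6 (5*sin(5*π*x/6)) v dx − v(6).


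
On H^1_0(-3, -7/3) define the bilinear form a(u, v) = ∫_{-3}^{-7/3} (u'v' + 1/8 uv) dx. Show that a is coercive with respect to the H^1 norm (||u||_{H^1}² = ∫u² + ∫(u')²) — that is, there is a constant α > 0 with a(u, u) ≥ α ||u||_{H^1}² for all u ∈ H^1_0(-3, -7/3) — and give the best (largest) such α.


α = (1 + 18*π^2)/(2*(4 + 9*π^2))

Coercivity of a(·,·) on H^1_0(-3, -7/3) means a(u, u) ≥ α ||u||_{H^1}² for every u ∈ H^1_0.
The interval has length L = 2/3, and Poincaré/coercivity depend only on L. Here a(u, u) = ∫(u')² + (1/8)·∫u².
Here 0 < c = 1/8 < 1. The condition a(u,u) ≥ α||u||_{H^1}² reads (1−α)∫(u')² ≥ (α−c)∫u². Any admissible α is ≤ 1 (rapidly oscillating u have ∫u²/∫(u')² → 0), and α = 1 would force 0 ≥ (1−c)∫u², impossible since c < 1; so 1−α > 0. By the sharp Poincaré inequality on H^1_0 of an interval of length L, ∫(u')² ≥ (π/L)²∫u² with equality for the first sine mode sin(π(x−x₀)/L) (x₀ the left endpoint), so the inequality holds for all u iff (1−α)(π/L)² ≥ α − c, i.e. α ≤ ((π/L)² + c)/((π/L)² + 1) = (1 + c(L/π)²)/(1 + (L/π)²). With (π/L)² = 9*π^2/4 and c = 1/8, the largest admissible constant is α = ((π/L)² + c)/((π/L)² + 1).
Simplifying, α = (1 + 18*π^2)/(2*(4 + 9*π^2)).


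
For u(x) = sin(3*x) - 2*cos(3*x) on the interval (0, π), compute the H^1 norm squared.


||u||_{H^1(0,π)}^2 = 25*π

u'(x) = 6*sin(3*x) + 3*cos(3*x).
Expand u² and (u')² and integrate term by term on (0, π), using: for integers n ≥ 1, ∫_0^π sin²(nx) dx = ∫_0^π cos²(nx) dx = π/2; for n ≠ n', ∫_0^π sin(nx)sin(n'x) dx = ∫_0^π cos(nx)cos(n'x) dx = 0; and by product-to-sum, ∫_0^π sin(nx)cos(n'x) dx = ½∫_0^π [sin((n+n')x) + sin((n−n')x)] dx, which is 0 when n+n' is even and 2n/(n²−n'²) when n+n' is odd (it need not vanish on (0, π)).
  u² squared terms: (-2)²·∫cos(3x)² dx = 4·π/2 = 2*π;  (1)²·∫sin(3x)² dx = 1·π/2 = π/2.
  u² cross terms: 2·(-2)·(1)·∫cos(3x)·sin(3x) dx = -4·(0) = 0.
  So ∫_0^π u² dx = 2*π + π/2 + 0 = 5*π/2.
  (u')² squared terms: (3)²·∫cos(3x)² dx = 9·π/2 = 9*π/2;  (6)²·∫sin(3x)² dx = 36·π/2 = 18*π.
  (u')² cross terms: 2·(3)·(6)·∫cos(3x)·sin(3x) dx = 36·(0) = 0.
  So ∫_0^π (u')² dx = 9*π/2 + 18*π + 0 = 45*π/2.
||u||_{H^1}^2 = (5*π/2) + (45*π/2) = 25*π.


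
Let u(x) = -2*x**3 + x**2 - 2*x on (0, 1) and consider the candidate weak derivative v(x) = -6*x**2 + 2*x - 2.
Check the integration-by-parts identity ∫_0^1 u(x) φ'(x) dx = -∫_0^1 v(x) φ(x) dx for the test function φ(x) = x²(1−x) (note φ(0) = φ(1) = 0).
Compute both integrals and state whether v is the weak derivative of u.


LHS = 4/15, RHS = 4/15. Yes, v = u' weakly.

u(x) = -2*x**3 + x**2 - 2*x, classical derivative u'(x) = -6*x**2 + 2*x - 2.
φ(x) = x²(1−x), so φ'(x) = x*(2 - 3*x).
Note φ(0) = φ(1) = 0, so the boundary term u·φ vanishes.
LHS = ∫_0^1 u(x) φ'(x) dx = ∫_0^1 (6*x^5 - 7*x^4 + 8*x^3 - 4*x^2) dx. Term by term:
  ∫_0^1 6*x^5 dx = 1;  ∫_0^1 -7*x^4 dx = -7/5;  ∫_0^1 8*x^3 dx = 2;
  ∫_0^1 -4*x^2 dx = -4/3.
Sum: 1 − 7/5 + 2 − 4/3 = 4/15.
So LHS = 4/15.
∫_0^1 v(x) φ(x) dx = ∫_0^1 (6*x^5 - 8*x^4 + 4*x^3 - 2*x^2) dx. Term by term:
  ∫_0^1 6*x^5 dx = 1;  ∫_0^1 -8*x^4 dx = -8/5;  ∫_0^1 4*x^3 dx = 1;
  ∫_0^1 -2*x^2 dx = -2/3.
Sum: 1 − 8/5 + 1 − 2/3 = -4/15.
So RHS = -∫_0^1 v(x) φ(x) dx = 4/15.
LHS = RHS, so the identity holds for this test φ.
Moreover u is smooth here and v(x) = u'(x) = -6*x**2 + 2*x - 2 pointwise, so the identity holds for every test function. Hence v is the weak derivative of u.


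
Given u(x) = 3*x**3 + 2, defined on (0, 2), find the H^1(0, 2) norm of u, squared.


||u||_{H^1}^2 = 25864/35

The H^1 norm (squared) on an interval (0, L) is
  ||u||_{H^1}^2 = ∫_0^L u(x)^2 dx + ∫_0^L u'(x)^2 dx.
Compute u'(x) = 9*x**2.
Then u(x)^2 = 9*x**6 + 12*x**3 + 4 and u'(x)^2 = 81*x**4.
Integrate each monomial from 0 to 2 using ∫_0^2 c·x^n dx = c·2^(n+1)/(n+1):
  ∫_0^2 u(x)^2 dx = ∫_0^2 (9*x^6 + 12*x^3 + 4) dx. Term by term:
    ∫_0^2 9*x^6 dx = 1152/7;  ∫_0^2 12*x^3 dx = 48;  ∫_0^2 4 dx = 8.
  Sum: 1152/7 + 48 + 8 = 1544/7.
  ∫_0^2 u'(x)^2 dx = ∫_0^2 (81*x^4) dx. Term by term:
    ∫_0^2 81*x^4 dx = 2592/5.
Adding: ||u||_{H^1}^2 = 1544/7 + 2592/5 = 25864/35.


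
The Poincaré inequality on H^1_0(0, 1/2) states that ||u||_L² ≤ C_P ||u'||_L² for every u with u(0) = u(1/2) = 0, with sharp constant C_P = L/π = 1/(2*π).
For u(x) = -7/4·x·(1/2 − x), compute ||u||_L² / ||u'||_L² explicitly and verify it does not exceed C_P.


||u||_L² / ||u'||_L² = sqrt(10)/20 < C_P = 1/(2*π).

u(x) = -7/4·x·(1/2 − x), so u'(x) = 7*x/2 - 7/8.
u(x) = -7/4·x·(1/2 − x) vanishes at x = 0 and x = 1/2, so u ∈ H^1_0(0, 1/2). Differentiate via the product rule and integrate the resulting polynomials term by term.
  ∫_0^1/2 u² dx = ∫_0^1/2 (49*x^4/16 - 49*x^3/16 + 49*x^2/64) dx. Term by term:
    ∫_0^1/2 49*x^4/16 dx = 49/2560;  ∫_0^1/2 -49*x^3/16 dx = -49/1024;  ∫_0^1/2 49*x^2/64 dx = 49/1536.
  Sum: 49/2560 − 49/1024 + 49/1536 = 49/15360.
  ∫_0^1/2 (u')² dx = ∫_0^1/2 (49*x^2/4 - 49*x/8 + 49/64) dx. Term by term:
    ∫_0^1/2 49*x^2/4 dx = 49/96;  ∫_0^1/2 -49*x/8 dx = -49/64;  ∫_0^1/2 49/64 dx = 49/128.
  Sum: 49/96 − 49/64 + 49/128 = 49/384.
∫_0^1/2 u² dx = 49/15360, so ||u||_L² = 7*sqrt(15)/480.
∫_0^1/2 (u')² dx = 49/384, so ||u'||_L² = 7*sqrt(6)/48.
Ratio ||u||_L² / ||u'||_L² = sqrt(10)/20.
Sharp Poincaré constant on H^1_0(0, 1/2) is C_P = L/π = 1/(2*π), achieved by sin(2*π·x).
A polynomial bump cannot attain the sharp Poincaré constant (only the first sine eigenfunction does), so the ratio is strictly less than C_P, consistent with ||u||_L² ≤ C_P ||u'||_L².


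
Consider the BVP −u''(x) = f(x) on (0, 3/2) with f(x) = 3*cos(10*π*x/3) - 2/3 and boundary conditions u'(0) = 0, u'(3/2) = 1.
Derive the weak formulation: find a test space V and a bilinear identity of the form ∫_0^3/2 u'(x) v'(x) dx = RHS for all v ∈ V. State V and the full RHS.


V = H^1(0, 3/2) (v unrestricted at boundary; u is determined up to an additive constant); weak form: ∫_0^3/2 u'v' dx = ∫_0^3/2 (3*cos(10*π*x/3) - 2/3) v dx + v(3/2) for all v ∈ V.

Multiply both sides by a test function v and integrate from 0 to 3/2:
  ∫_0^3/2 −u''(x) v(x) dx = ∫_0^3/2 f(x) v(x) dx.
Integrate the LHS by parts once:
  ∫_0^3/2 −u'' v dx = −[u'(x) v(x)]_0^3/2 + ∫_0^3/2 u'(x) v'(x) dx.
Thus ∫_0^3/2 u'(x) v'(x) dx = ∫_0^3/2 f(x) v(x) dx + [u'(x) v(x)]_0^3/2.
Choose V so that boundary terms are either known or forced to vanish.
u has inhomogeneous Neumann u'(0) = 0, u'(3/2) = 1. [u' v]_0^3/2 = (1)·v(3/2) − (0)·v(0) = v(3/2). Take V = H^1(0, 3/2); boundary term becomes part of RHS.
Weak formulation: find u (satisfying any essential BC) such that ∫_0^3/2 u'(x) v'(x) dx = ∫_0^3/2 f v dx + v(3/2) for all v ∈ V (Neumann data are natural BCs: they enter the RHS as boundary terms).
Substituting f(x) = 3*cos(10*π*x/3) - 2/3, the right-hand side is ∫_0^3/2 (3*cos(10*π*x/3) - 2/3) v dx + v(3/2).
Compatibility check (pure Neumann): taking v ≡ 1 ∈ V gives 0 = ∫_0^3/2 f dx + (1) − (0), i.e. ∫_0^3/2 f dx must equal u'(0) − u'(3/2) = -1. Indeed ∫_0^3/2 (3*cos(10*π*x/3) - 2/3) dx = -1, so the data are compatible. The solution is then unique only up to an additive constant (fix it e.g. by requiring ∫_0^3/2 u dx = 0).


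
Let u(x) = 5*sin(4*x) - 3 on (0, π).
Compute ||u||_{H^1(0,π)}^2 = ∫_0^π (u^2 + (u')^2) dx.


||u||_{H^1(0,π)}^2 = 443*π/2

u'(x) = 20*cos(4*x).
Expand u² and (u')² and integrate term by term on (0, π), using: for integers n ≥ 1, ∫_0^π sin²(nx) dx = ∫_0^π cos²(nx) dx = π/2; for n ≠ n', ∫_0^π sin(nx)sin(n'x) dx = ∫_0^π cos(nx)cos(n'x) dx = 0; and by product-to-sum, ∫_0^π sin(nx)cos(n'x) dx = ½∫_0^π [sin((n+n')x) + sin((n−n')x)] dx, which is 0 when n+n' is even and 2n/(n²−n'²) when n+n' is odd (it need not vanish on (0, π)). For the constant mode: ∫_0^π 1 dx = π, ∫_0^π cos(nx) dx = 0, ∫_0^π sin(nx) dx = (1−(−1)^n)/n.
  u² squared terms: (-3)²·∫1 dx = 9·π = 9*π;  (5)²·∫sin(4x)² dx = 25·π/2 = 25*π/2.
  u² cross terms: 2·(-3)·(5)·∫1·sin(4x) dx = -30·(0) = 0.
  So ∫_0^π u² dx = 9*π + 25*π/2 + 0 = 43*π/2.
  (u')² squared terms: (20)²·∫cos(4x)² dx = 400·π/2 = 200*π.
  So ∫_0^π (u')² dx = 200*π.
||u||_{H^1}^2 = (43*π/2) + (200*π) = 443*π/2.


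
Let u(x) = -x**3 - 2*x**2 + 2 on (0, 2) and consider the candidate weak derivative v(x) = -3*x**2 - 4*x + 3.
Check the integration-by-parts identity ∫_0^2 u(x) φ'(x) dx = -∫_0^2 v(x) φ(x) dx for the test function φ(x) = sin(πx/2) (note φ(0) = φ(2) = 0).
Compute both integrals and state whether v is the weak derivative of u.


LHS = -96/π^3 + 40/π, RHS = -96/π^3 + 28/π. No, v is not the weak derivative of u.

u(x) = -x**3 - 2*x**2 + 2, classical derivative u'(x) = -3*x**2 - 4*x.
φ(x) = sin(πx/2), so φ'(x) = π*cos(π*x/2)/2.
Note φ(0) = φ(2) = 0, so the boundary term u·φ vanishes.
LHS = ∫_0^2 u(x) φ'(x) dx = ∫_0^2 (-π*x^3*cos(π*x/2)/2 - π*x^2*cos(π*x/2) + π*cos(π*x/2)) dx. Term by term:
  ∫_0^2 π*cos(π*x/2) dx = 0;  ∫_0^2 -π*x^2*cos(π*x/2) dx = 16/π;  ∫_0^2 -π*x^3*cos(π*x/2)/2 dx = -96/π^3 + 24/π.
Sum: 0 + 16/π + -96/π^3 + 24/π = -96/π^3 + 40/π.
So LHS = -96/π^3 + 40/π.
∫_0^2 v(x) φ(x) dx = ∫_0^2 (-3*x^2*sin(π*x/2) - 4*x*sin(π*x/2) + 3*sin(π*x/2)) dx. Term by term:
  ∫_0^2 3*sin(π*x/2) dx = 12/π;  ∫_0^2 -4*x*sin(π*x/2) dx = -16/π;  ∫_0^2 -3*x^2*sin(π*x/2) dx = -24/π + 96/π^3.
Sum: 12/π − 16/π + -24/π + 96/π^3 = -28/π + 96/π^3.
So RHS = -∫_0^2 v(x) φ(x) dx = -96/π^3 + 28/π.
LHS − RHS = 12/π ≠ 0, so the identity fails.
(For a valid weak derivative the identity must hold for EVERY test function, in particular this one. The failure shows v is NOT the weak derivative of u.)
Correct weak derivative would be u'(x) = -3*x**2 - 4*x.


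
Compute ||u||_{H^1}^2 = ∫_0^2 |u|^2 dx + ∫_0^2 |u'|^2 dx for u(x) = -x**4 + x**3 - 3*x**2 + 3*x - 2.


||u||_{H^1}^2 = 100126/315

The H^1 norm (squared) on an interval (0, L) is
  ||u||_{H^1}^2 = ∫_0^L u(x)^2 dx + ∫_0^L u'(x)^2 dx.
Compute u'(x) = -4*x**3 + 3*x**2 - 6*x + 3.
Then u(x)^2 = x**8 - 2*x**7 + 7*x**6 - 12*x**5 + 19*x**4 - 22*x**3 + 21*x**2 - 12*x + 4 and u'(x)^2 = 16*x**6 - 24*x**5 + 57*x**4 - 60*x**3 + 54*x**2 - 36*x + 9.
Integrate each monomial from 0 to 2 using ∫_0^2 c·x^n dx = c·2^(n+1)/(n+1):
  ∫_0^2 u(x)^2 dx = ∫_0^2 (x^8 - 2*x^7 + 7*x^6 - 12*x^5 + 19*x^4 - 22*x^3 + 21*x^2 - 12*x + 4) dx. Term by term:
    ∫_0^2 x^8 dx = 512/9;  ∫_0^2 -2*x^7 dx = -64;  ∫_0^2 7*x^6 dx = 128;
    ∫_0^2 -12*x^5 dx = -128;  ∫_0^2 19*x^4 dx = 608/5;  ∫_0^2 -22*x^3 dx = -88;
    ∫_0^2 21*x^2 dx = 56;  ∫_0^2 -12*x dx = -24;  ∫_0^2 4 dx = 8.
  Sum: 512/9 − 64 + 128 − 128 + 608/5 − 88 + 56 − 24 + 8 = 2992/45.
  ∫_0^2 u'(x)^2 dx = ∫_0^2 (16*x^6 - 24*x^5 + 57*x^4 - 60*x^3 + 54*x^2 - 36*x + 9) dx. Term by term:
    ∫_0^2 16*x^6 dx = 2048/7;  ∫_0^2 -24*x^5 dx = -256;  ∫_0^2 57*x^4 dx = 1824/5;
    ∫_0^2 -60*x^3 dx = -240;  ∫_0^2 54*x^2 dx = 144;  ∫_0^2 -36*x dx = -72;
    ∫_0^2 9 dx = 18.
  Sum: 2048/7 − 256 + 1824/5 − 240 + 144 − 72 + 18 = 8798/35.
Adding: ||u||_{H^1}^2 = 2992/45 + 8798/35 = 100126/315.


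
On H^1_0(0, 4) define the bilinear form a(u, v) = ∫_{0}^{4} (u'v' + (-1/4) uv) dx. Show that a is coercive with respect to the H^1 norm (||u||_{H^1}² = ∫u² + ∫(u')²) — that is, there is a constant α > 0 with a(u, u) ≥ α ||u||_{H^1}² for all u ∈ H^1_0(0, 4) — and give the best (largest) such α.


α = (-4 + π^2)/(π^2 + 16)

Coercivity of a(·,·) on H^1_0(0, 4) means a(u, u) ≥ α ||u||_{H^1}² for every u ∈ H^1_0.
The interval has length L = 4, and Poincaré/coercivity depend only on L. Here a(u, u) = ∫(u')² + (-1/4)·∫u².
Here c = -1/4 < 0 with |c| < (π/L)² = π^2/16, so coercivity still holds. The condition a(u,u) ≥ α||u||_{H^1}² reads (1−α)∫(u')² ≥ (α−c)∫u². Any admissible α is ≤ 1 (rapidly oscillating u have ∫u²/∫(u')² → 0), and α = 1 would force 0 ≥ (1−c)∫u², impossible since c < 1; so 1−α > 0. By the sharp Poincaré inequality on H^1_0 of an interval of length L, ∫(u')² ≥ (π/L)²∫u² with equality for the first sine mode sin(π(x−x₀)/L) (x₀ the left endpoint), so the inequality holds for all u iff (1−α)(π/L)² ≥ α − c, i.e. α ≤ ((π/L)² + c)/((π/L)² + 1) = (1 + c(L/π)²)/(1 + (L/π)²). (Direct route, valid since c ≤ 0: Poincaré gives c∫u² ≥ c(L/π)²∫(u')², so a(u,u) ≥ (1 + c(L/π)²)∫(u')², while ||u||_{H^1}² ≤ (1 + (L/π)²)∫(u')²; dividing yields the same α.) With (π/L)² = π^2/16 and c = -1/4, the largest admissible constant is α = ((π/L)² + c)/((π/L)² + 1).
Simplifying, α = (-4 + π^2)/(π^2 + 16).


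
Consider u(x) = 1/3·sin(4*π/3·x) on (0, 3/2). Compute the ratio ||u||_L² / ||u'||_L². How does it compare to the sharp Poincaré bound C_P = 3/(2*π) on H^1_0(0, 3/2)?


||u||_L² / ||u'||_L² = 3/(4*π) < C_P = 3/(2*π).

u(x) = 1/3·sin(4*π/3·x), so u'(x) = 4*π*cos(4*π*x/3)/9.
Writing u(x) = A·sin(kπx/L) with A = 1/3 and k = 2, use ∫_0^L sin²(kπx/L) dx = L/2 and ∫_0^L cos²(kπx/L) dx = L/2.
u² = 1/9·sin²(4*π/3·x) and (u')² = 16*π^2/81·cos²(4*π/3·x), and each of sin², cos² integrates to L/2 = 3/4 over (0, 3/2).
∫_0^3/2 u² dx = 1/12, so ||u||_L² = sqrt(3)/6.
∫_0^3/2 (u')² dx = 4*π^2/27, so ||u'||_L² = 2*sqrt(3)*π/9.
Ratio ||u||_L² / ||u'||_L² = 3/(4*π).
Sharp Poincaré constant on H^1_0(0, 3/2) is C_P = L/π = 3/(2*π), achieved by sin(2*π/3·x).
This is the k = 2 harmonic; the ratio L/(kπ) is strictly less than C_P = L/π, consistent with the sharp inequality ||u||_L² ≤ C_P ||u'||_L².


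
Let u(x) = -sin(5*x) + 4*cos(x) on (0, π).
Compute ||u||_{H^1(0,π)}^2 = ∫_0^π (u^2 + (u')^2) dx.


||u||_{H^1(0,π)}^2 = 29*π

u'(x) = -4*sin(x) - 5*cos(5*x).
Expand u² and (u')² and integrate term by term on (0, π), using: for integers n ≥ 1, ∫_0^π sin²(nx) dx = ∫_0^π cos²(nx) dx = π/2; for n ≠ n', ∫_0^π sin(nx)sin(n'x) dx = ∫_0^π cos(nx)cos(n'x) dx = 0; and by product-to-sum, ∫_0^π sin(nx)cos(n'x) dx = ½∫_0^π [sin((n+n')x) + sin((n−n')x)] dx, which is 0 when n+n' is even and 2n/(n²−n'²) when n+n' is odd (it need not vanish on (0, π)).
  u² squared terms: (-1)²·∫sin(5x)² dx = 1·π/2 = π/2;  (4)²·∫cos(x)² dx = 16·π/2 = 8*π.
  u² cross terms: 2·(-1)·(4)·∫sin(5x)·cos(x) dx = -8·(0) = 0.
  So ∫_0^π u² dx = π/2 + 8*π + 0 = 17*π/2.
  (u')² squared terms: (-5)²·∫cos(5x)² dx = 25·π/2 = 25*π/2;  (-4)²·∫sin(x)² dx = 16·π/2 = 8*π.
  (u')² cross terms: 2·(-5)·(-4)·∫cos(5x)·sin(x) dx = 40·(0) = 0.
  So ∫_0^π (u')² dx = 25*π/2 + 8*π + 0 = 41*π/2.
||u||_{H^1}^2 = (17*π/2) + (41*π/2) = 29*π.


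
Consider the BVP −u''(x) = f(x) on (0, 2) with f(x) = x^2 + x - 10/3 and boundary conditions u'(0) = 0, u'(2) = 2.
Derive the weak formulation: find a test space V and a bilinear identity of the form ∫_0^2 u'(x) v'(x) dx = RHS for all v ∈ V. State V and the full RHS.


V = H^1(0, 2) (v unrestricted at boundary; u is determined up to an additive constant); weak form: ∫_0^2 u'v' dx = ∫_0^2 (x^2 + x - 10/3) v dx + 2·v(2) for all v ∈ V.

Multiply both sides by a test function v and integrate from 0 to 2:
  ∫_0^2 −u''(x) v(x) dx = ∫_0^2 f(x) v(x) dx.
Integrate the LHS by parts once:
  ∫_0^2 −u'' v dx = −[u'(x) v(x)]_0^2 + ∫_0^2 u'(x) v'(x) dx.
Thus ∫_0^2 u'(x) v'(x) dx = ∫_0^2 f(x) v(x) dx + [u'(x) v(x)]_0^2.
Choose V so that boundary terms are either known or forced to vanish.
u has inhomogeneous Neumann u'(0) = 0, u'(2) = 2. [u' v]_0^2 = (2)·v(2) − (0)·v(0) = 2·v(2). Take V = H^1(0, 2); boundary term becomes part of RHS.
Weak formulation: find u (satisfying any essential BC) such that ∫_0^2 u'(x) v'(x) dx = ∫_0^2 f v dx + 2·v(2) for all v ∈ V (Neumann data are natural BCs: they enter the RHS as boundary terms).
Substituting f(x) = x^2 + x - 10/3, the right-hand side is ∫_0^2 (x^2 + x - 10/3) v dx + 2·v(2).
Compatibility check (pure Neumann): taking v ≡ 1 ∈ V gives 0 = ∫_0^2 f dx + (2) − (0), i.e. ∫_0^2 f dx must equal u'(0) − u'(2) = -2. Indeed ∫_0^2 (x^2 + x - 10/3) dx = -2, so the data are compatible. The solution is then unique only up to an additive constant (fix it e.g. by requiring ∫_0^2 u dx = 0).


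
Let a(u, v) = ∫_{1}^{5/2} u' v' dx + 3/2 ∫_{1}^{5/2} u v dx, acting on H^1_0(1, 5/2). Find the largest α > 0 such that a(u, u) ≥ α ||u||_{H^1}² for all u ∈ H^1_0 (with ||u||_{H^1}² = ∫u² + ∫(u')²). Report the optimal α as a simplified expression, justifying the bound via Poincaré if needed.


α = 1

Coercivity of a(·,·) on H^1_0(1, 5/2) means a(u, u) ≥ α ||u||_{H^1}² for every u ∈ H^1_0.
The interval has length L = 3/2, and Poincaré/coercivity depend only on L. Here a(u, u) = ∫(u')² + (3/2)·∫u².
Here c = 3/2 ≥ 1, so a(u,u) = ∫(u')² + c∫u² ≥ ∫(u')² + ∫u² = ||u||_{H^1}², i.e. α = 1 works. No larger α is possible: a(u,u) ≥ α||u||_{H^1}² means (1−α)∫(u')² ≥ (α−c)∫u², and for the modes u_n = sin(nπ(x−x₀)/L) (x₀ the left endpoint) one has ∫u_n²/∫(u_n')² = (L/(nπ))² → 0, so a(u_n,u_n)/||u_n||_{H^1}² → 1. Hence the optimal constant is α = 1.
Therefore α = 1.


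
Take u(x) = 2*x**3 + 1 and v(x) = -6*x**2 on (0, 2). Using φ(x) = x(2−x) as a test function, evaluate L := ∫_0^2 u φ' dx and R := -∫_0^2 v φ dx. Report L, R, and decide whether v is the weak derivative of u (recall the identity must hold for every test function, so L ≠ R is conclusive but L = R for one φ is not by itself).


LHS = -48/5, RHS = 48/5. No, v is not the weak derivative of u.

u(x) = 2*x**3 + 1, classical derivative u'(x) = 6*x**2.
φ(x) = x(2−x), so φ'(x) = 2 - 2*x.
Note φ(0) = φ(2) = 0, so the boundary term u·φ vanishes.
LHS = ∫_0^2 u(x) φ'(x) dx = ∫_0^2 (-4*x^4 + 4*x^3 - 2*x + 2) dx. Term by term:
  ∫_0^2 -4*x^4 dx = -128/5;  ∫_0^2 4*x^3 dx = 16;  ∫_0^2 -2*x dx = -4;
  ∫_0^2 2 dx = 4.
Sum: -128/5 + 16 − 4 + 4 = -48/5.
So LHS = -48/5.
∫_0^2 v(x) φ(x) dx = ∫_0^2 (6*x^4 - 12*x^3) dx. Term by term:
  ∫_0^2 6*x^4 dx = 192/5;  ∫_0^2 -12*x^3 dx = -48.
Sum: 192/5 − 48 = -48/5.
So RHS = -∫_0^2 v(x) φ(x) dx = 48/5.
LHS − RHS = -96/5 ≠ 0, so the identity fails.
(For a valid weak derivative the identity must hold for EVERY test function, in particular this one. The failure shows v is NOT the weak derivative of u.)
Correct weak derivative would be u'(x) = 6*x**2.


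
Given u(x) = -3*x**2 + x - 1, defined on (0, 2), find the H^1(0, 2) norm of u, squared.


||u||_{H^1}^2 = 1864/15

The H^1 norm (squared) on an interval (0, L) is
  ||u||_{H^1}^2 = ∫_0^L u(x)^2 dx + ∫_0^L u'(x)^2 dx.
Compute u'(x) = 1 - 6*x.
Then u(x)^2 = 9*x**4 - 6*x**3 + 7*x**2 - 2*x + 1 and u'(x)^2 = 36*x**2 - 12*x + 1.
Integrate each monomial from 0 to 2 using ∫_0^2 c·x^n dx = c·2^(n+1)/(n+1):
  ∫_0^2 u(x)^2 dx = ∫_0^2 (9*x^4 - 6*x^3 + 7*x^2 - 2*x + 1) dx. Term by term:
    ∫_0^2 9*x^4 dx = 288/5;  ∫_0^2 -6*x^3 dx = -24;  ∫_0^2 7*x^2 dx = 56/3;
    ∫_0^2 -2*x dx = -4;  ∫_0^2 1 dx = 2.
  Sum: 288/5 − 24 + 56/3 − 4 + 2 = 754/15.
  ∫_0^2 u'(x)^2 dx = ∫_0^2 (36*x^2 - 12*x + 1) dx. Term by term:
    ∫_0^2 36*x^2 dx = 96;  ∫_0^2 -12*x dx = -24;  ∫_0^2 1 dx = 2.
  Sum: 96 − 24 + 2 = 74.
Adding: ||u||_{H^1}^2 = 754/15 + 74 = 1864/15.


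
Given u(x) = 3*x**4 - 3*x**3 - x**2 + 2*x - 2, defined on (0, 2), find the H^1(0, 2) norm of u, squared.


||u||_{H^1}^2 = 864

The H^1 norm (squared) on an interval (0, L) is
  ||u||_{H^1}^2 = ∫_0^L u(x)^2 dx + ∫_0^L u'(x)^2 dx.
Compute u'(x) = 12*x**3 - 9*x**2 - 2*x + 2.
Then u(x)^2 = 9*x**8 - 18*x**7 + 3*x**6 + 18*x**5 - 23*x**4 + 8*x**3 + 8*x**2 - 8*x + 4 and u'(x)^2 = 144*x**6 - 216*x**5 + 33*x**4 + 84*x**3 - 32*x**2 - 8*x + 4.
Integrate each monomial from 0 to 2 using ∫_0^2 c·x^n dx = c·2^(n+1)/(n+1):
  ∫_0^2 u(x)^2 dx = ∫_0^2 (9*x^8 - 18*x^7 + 3*x^6 + 18*x^5 - 23*x^4 + 8*x^3 + 8*x^2 - 8*x + 4) dx. Term by term:
    ∫_0^2 9*x^8 dx = 512;  ∫_0^2 -18*x^7 dx = -576;  ∫_0^2 3*x^6 dx = 384/7;
    ∫_0^2 18*x^5 dx = 192;  ∫_0^2 -23*x^4 dx = -736/5;  ∫_0^2 8*x^3 dx = 32;
    ∫_0^2 8*x^2 dx = 64/3;  ∫_0^2 -8*x dx = -16;  ∫_0^2 4 dx = 8.
  Sum: 512 − 576 + 384/7 + 192 − 736/5 + 32 + 64/3 − 16 + 8 = 8504/105.
  ∫_0^2 u'(x)^2 dx = ∫_0^2 (144*x^6 - 216*x^5 + 33*x^4 + 84*x^3 - 32*x^2 - 8*x + 4) dx. Term by term:
    ∫_0^2 144*x^6 dx = 18432/7;  ∫_0^2 -216*x^5 dx = -2304;  ∫_0^2 33*x^4 dx = 1056/5;
    ∫_0^2 84*x^3 dx = 336;  ∫_0^2 -32*x^2 dx = -256/3;  ∫_0^2 -8*x dx = -16;
    ∫_0^2 4 dx = 8.
  Sum: 18432/7 − 2304 + 1056/5 + 336 − 256/3 − 16 + 8 = 82216/105.
Adding: ||u||_{H^1}^2 = 8504/105 + 82216/105 = 864.


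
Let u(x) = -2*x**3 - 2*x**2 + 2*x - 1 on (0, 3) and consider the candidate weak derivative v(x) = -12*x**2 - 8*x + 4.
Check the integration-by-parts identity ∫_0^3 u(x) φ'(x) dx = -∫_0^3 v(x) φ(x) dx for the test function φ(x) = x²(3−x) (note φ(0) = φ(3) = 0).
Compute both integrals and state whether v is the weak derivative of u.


LHS = 1809/10, RHS = 1809/5. No, v is not the weak derivative of u.

u(x) = -2*x**3 - 2*x**2 + 2*x - 1, classical derivative u'(x) = -6*x**2 - 4*x + 2.
φ(x) = x²(3−x), so φ'(x) = 3*x*(2 - x).
Note φ(0) = φ(3) = 0, so the boundary term u·φ vanishes.
LHS = ∫_0^3 u(x) φ'(x) dx = ∫_0^3 (6*x^5 - 6*x^4 - 18*x^3 + 15*x^2 - 6*x) dx. Term by term:
  ∫_0^3 6*x^5 dx = 729;  ∫_0^3 -6*x^4 dx = -1458/5;  ∫_0^3 -18*x^3 dx = -729/2;
  ∫_0^3 15*x^2 dx = 135;  ∫_0^3 -6*x dx = -27.
Sum: 729 − 1458/5 − 729/2 + 135 − 27 = 1809/10.
So LHS = 1809/10.
∫_0^3 v(x) φ(x) dx = ∫_0^3 (12*x^5 - 28*x^4 - 28*x^3 + 12*x^2) dx. Term by term:
  ∫_0^3 12*x^5 dx = 1458;  ∫_0^3 -28*x^4 dx = -6804/5;  ∫_0^3 -28*x^3 dx = -567;
  ∫_0^3 12*x^2 dx = 108.
Sum: 1458 − 6804/5 − 567 + 108 = -1809/5.
So RHS = -∫_0^3 v(x) φ(x) dx = 1809/5.
LHS − RHS = -1809/10 ≠ 0, so the identity fails.
(For a valid weak derivative the identity must hold for EVERY test function, in particular this one. The failure shows v is NOT the weak derivative of u.)
Correct weak derivative would be u'(x) = -6*x**2 - 4*x + 2.


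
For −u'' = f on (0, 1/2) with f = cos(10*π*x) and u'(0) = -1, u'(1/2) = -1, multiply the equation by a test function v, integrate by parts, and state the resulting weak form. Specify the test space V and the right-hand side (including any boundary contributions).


V = H^1(0, 1/2) (v unrestricted at boundary; u is determined up to an additive constant); weak form: ∫_0^1/2 u'v' dx = ∫_0^1/2 (cos(10*π*x)) v dx − v(1/2) + v(0) for all v ∈ V.

Multiply both sides by a test function v and integrate from 0 to 1/2:
  ∫_0^1/2 −u''(x) v(x) dx = ∫_0^1/2 f(x) v(x) dx.
Integrate the LHS by parts once:
  ∫_0^1/2 −u'' v dx = −[u'(x) v(x)]_0^1/2 + ∫_0^1/2 u'(x) v'(x) dx.
Thus ∫_0^1/2 u'(x) v'(x) dx = ∫_0^1/2 f(x) v(x) dx + [u'(x) v(x)]_0^1/2.
Choose V so that boundary terms are either known or forced to vanish.
u has inhomogeneous Neumann u'(0) = -1, u'(1/2) = -1. [u' v]_0^1/2 = (-1)·v(1/2) − (-1)·v(0) = − v(1/2) + v(0). Take V = H^1(0, 1/2); boundary term becomes part of RHS.
Weak formulation: find u (satisfying any essential BC) such that ∫_0^1/2 u'(x) v'(x) dx = ∫_0^1/2 f v dx − v(1/2) + v(0) for all v ∈ V (Neumann data are natural BCs: they enter the RHS as boundary terms).
Substituting f(x) = cos(10*π*x), the right-hand side is ∫_0^1/2 (cos(10*π*x)) v dx − v(1/2) + v(0).
Compatibility check (pure Neumann): taking v ≡ 1 ∈ V gives 0 = ∫_0^1/2 f dx + (-1) − (-1), i.e. ∫_0^1/2 f dx must equal u'(0) − u'(1/2) = 0. Indeed ∫_0^1/2 (cos(10*π*x)) dx = 0, so the data are compatible. The solution is then unique only up to an additive constant (fix it e.g. by requiring ∫_0^1/2 u dx = 0).


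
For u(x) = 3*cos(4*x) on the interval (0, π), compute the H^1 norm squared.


||u||_{H^1(0,π)}^2 = 153*π/2

u'(x) = -12*sin(4*x).
Expand u² and (u')² and integrate term by term on (0, π), using: for integers n ≥ 1, ∫_0^π sin²(nx) dx = ∫_0^π cos²(nx) dx = π/2; for n ≠ n', ∫_0^π sin(nx)sin(n'x) dx = ∫_0^π cos(nx)cos(n'x) dx = 0; and by product-to-sum, ∫_0^π sin(nx)cos(n'x) dx = ½∫_0^π [sin((n+n')x) + sin((n−n')x)] dx, which is 0 when n+n' is even and 2n/(n²−n'²) when n+n' is odd (it need not vanish on (0, π)).
  u² squared terms: (3)²·∫cos(4x)² dx = 9·π/2 = 9*π/2.
  So ∫_0^π u² dx = 9*π/2.
  (u')² squared terms: (-12)²·∫sin(4x)² dx = 144·π/2 = 72*π.
  So ∫_0^π (u')² dx = 72*π.
||u||_{H^1}^2 = (9*π/2) + (72*π) = 153*π/2.


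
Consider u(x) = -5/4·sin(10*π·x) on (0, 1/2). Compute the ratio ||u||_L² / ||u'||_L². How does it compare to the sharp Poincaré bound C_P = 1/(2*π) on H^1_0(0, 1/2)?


||u||_L² / ||u'||_L² = 1/(10*π) < C_P = 1/(2*π).

u(x) = -5/4·sin(10*π·x), so u'(x) = -25*π*cos(10*π*x)/2.
Writing u(x) = A·sin(kπx/L) with A = -5/4 and k = 5, use ∫_0^L sin²(kπx/L) dx = L/2 and ∫_0^L cos²(kπx/L) dx = L/2.
u² = 25/16·sin²(10*π·x) and (u')² = 625*π^2/4·cos²(10*π·x), and each of sin², cos² integrates to L/2 = 1/4 over (0, 1/2).
∫_0^1/2 u² dx = 25/64, so ||u||_L² = 5/8.
∫_0^1/2 (u')² dx = 625*π^2/16, so ||u'||_L² = 25*π/4.
Ratio ||u||_L² / ||u'||_L² = 1/(10*π).
Sharp Poincaré constant on H^1_0(0, 1/2) is C_P = L/π = 1/(2*π), achieved by sin(2*π·x).
This is the k = 5 harmonic; the ratio L/(kπ) is strictly less than C_P = L/π, consistent with the sharp inequality ||u||_L² ≤ C_P ||u'||_L².


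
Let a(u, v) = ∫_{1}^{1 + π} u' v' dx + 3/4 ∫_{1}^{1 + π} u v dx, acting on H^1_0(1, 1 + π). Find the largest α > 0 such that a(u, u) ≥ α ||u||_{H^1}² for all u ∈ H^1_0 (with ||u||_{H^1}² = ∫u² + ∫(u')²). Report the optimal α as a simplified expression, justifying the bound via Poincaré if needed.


α = 7/8

Coercivity of a(·,·) on H^1_0(1, 1 + π) means a(u, u) ≥ α ||u||_{H^1}² for every u ∈ H^1_0.
The interval has length L = π, and Poincaré/coercivity depend only on L. Here a(u, u) = ∫(u')² + (3/4)·∫u².
Here 0 < c = 3/4 < 1. The condition a(u,u) ≥ α||u||_{H^1}² reads (1−α)∫(u')² ≥ (α−c)∫u². Any admissible α is ≤ 1 (rapidly oscillating u have ∫u²/∫(u')² → 0), and α = 1 would force 0 ≥ (1−c)∫u², impossible since c < 1; so 1−α > 0. By the sharp Poincaré inequality on H^1_0 of an interval of length L, ∫(u')² ≥ (π/L)²∫u² with equality for the first sine mode sin(π(x−x₀)/L) (x₀ the left endpoint), so the inequality holds for all u iff (1−α)(π/L)² ≥ α − c, i.e. α ≤ ((π/L)² + c)/((π/L)² + 1) = (1 + c(L/π)²)/(1 + (L/π)²). With (π/L)² = 1 and c = 3/4, the largest admissible constant is α = ((π/L)² + c)/((π/L)² + 1).
Simplifying, α = 7/8.


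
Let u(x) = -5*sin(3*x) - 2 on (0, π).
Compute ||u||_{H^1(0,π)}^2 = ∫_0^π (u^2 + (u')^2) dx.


||u||_{H^1(0,π)}^2 = 40/3 + 129*π

u'(x) = -15*cos(3*x).
Expand u² and (u')² and integrate term by term on (0, π), using: for integers n ≥ 1, ∫_0^π sin²(nx) dx = ∫_0^π cos²(nx) dx = π/2; for n ≠ n', ∫_0^π sin(nx)sin(n'x) dx = ∫_0^π cos(nx)cos(n'x) dx = 0; and by product-to-sum, ∫_0^π sin(nx)cos(n'x) dx = ½∫_0^π [sin((n+n')x) + sin((n−n')x)] dx, which is 0 when n+n' is even and 2n/(n²−n'²) when n+n' is odd (it need not vanish on (0, π)). For the constant mode: ∫_0^π 1 dx = π, ∫_0^π cos(nx) dx = 0, ∫_0^π sin(nx) dx = (1−(−1)^n)/n.
  u² squared terms: (-2)²·∫1 dx = 4·π = 4*π;  (-5)²·∫sin(3x)² dx = 25·π/2 = 25*π/2.
  u² cross terms: 2·(-2)·(-5)·∫1·sin(3x) dx = 20·(2/3) = 40/3.
  So ∫_0^π u² dx = 4*π + 25*π/2 + 40/3 = 40/3 + 33*π/2.
  (u')² squared terms: (-15)²·∫cos(3x)² dx = 225·π/2 = 225*π/2.
  So ∫_0^π (u')² dx = 225*π/2.
||u||_{H^1}^2 = (40/3 + 33*π/2) + (225*π/2) = 40/3 + 129*π.


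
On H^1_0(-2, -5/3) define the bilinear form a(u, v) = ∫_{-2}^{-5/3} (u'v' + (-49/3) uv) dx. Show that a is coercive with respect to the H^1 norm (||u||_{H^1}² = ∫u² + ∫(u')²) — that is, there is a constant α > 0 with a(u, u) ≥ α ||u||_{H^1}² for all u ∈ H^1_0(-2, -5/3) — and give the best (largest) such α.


α = (-49 + 27*π^2)/(3*(1 + 9*π^2))

Coercivity of a(·,·) on H^1_0(-2, -5/3) means a(u, u) ≥ α ||u||_{H^1}² for every u ∈ H^1_0.
The interval has length L = 1/3, and Poincaré/coercivity depend only on L. Here a(u, u) = ∫(u')² + (-49/3)·∫u².
Here c = -49/3 < 0 with |c| < (π/L)² = 9*π^2, so coercivity still holds. The condition a(u,u) ≥ α||u||_{H^1}² reads (1−α)∫(u')² ≥ (α−c)∫u². Any admissible α is ≤ 1 (rapidly oscillating u have ∫u²/∫(u')² → 0), and α = 1 would force 0 ≥ (1−c)∫u², impossible since c < 1; so 1−α > 0. By the sharp Poincaré inequality on H^1_0 of an interval of length L, ∫(u')² ≥ (π/L)²∫u² with equality for the first sine mode sin(π(x−x₀)/L) (x₀ the left endpoint), so the inequality holds for all u iff (1−α)(π/L)² ≥ α − c, i.e. α ≤ ((π/L)² + c)/((π/L)² + 1) = (1 + c(L/π)²)/(1 + (L/π)²). (Direct route, valid since c ≤ 0: Poincaré gives c∫u² ≥ c(L/π)²∫(u')², so a(u,u) ≥ (1 + c(L/π)²)∫(u')², while ||u||_{H^1}² ≤ (1 + (L/π)²)∫(u')²; dividing yields the same α.) With (π/L)² = 9*π^2 and c = -49/3, the largest admissible constant is α = ((π/L)² + c)/((π/L)² + 1).
Simplifying, α = (-49 + 27*π^2)/(3*(1 + 9*π^2)).


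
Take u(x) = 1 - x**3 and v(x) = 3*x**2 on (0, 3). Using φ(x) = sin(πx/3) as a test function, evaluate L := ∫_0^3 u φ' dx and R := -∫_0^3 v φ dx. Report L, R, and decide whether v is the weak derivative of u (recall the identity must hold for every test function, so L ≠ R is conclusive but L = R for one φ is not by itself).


LHS = -324/π^3 + 81/π, RHS = -81/π + 324/π^3. No, v is not the weak derivative of u.

u(x) = 1 - x**3, classical derivative u'(x) = -3*x**2.
φ(x) = sin(πx/3), so φ'(x) = π*cos(π*x/3)/3.
Note φ(0) = φ(3) = 0, so the boundary term u·φ vanishes.
LHS = ∫_0^3 u(x) φ'(x) dx = ∫_0^3 (-π*x^3*cos(π*x/3)/3 + π*cos(π*x/3)/3) dx. Term by term:
  ∫_0^3 π*cos(π*x/3)/3 dx = 0;  ∫_0^3 -π*x^3*cos(π*x/3)/3 dx = -324/π^3 + 81/π.
Sum: 0 + -324/π^3 + 81/π = -324/π^3 + 81/π.
So LHS = -324/π^3 + 81/π.
∫_0^3 v(x) φ(x) dx = ∫_0^3 (3*x^2*sin(π*x/3)) dx. Term by term:
  ∫_0^3 3*x^2*sin(π*x/3) dx = -324/π^3 + 81/π.
So RHS = -∫_0^3 v(x) φ(x) dx = -81/π + 324/π^3.
LHS − RHS = -648/π^3 + 162/π ≠ 0, so the identity fails.
(For a valid weak derivative the identity must hold for EVERY test function, in particular this one. The failure shows v is NOT the weak derivative of u.)
Correct weak derivative would be u'(x) = -3*x**2.
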